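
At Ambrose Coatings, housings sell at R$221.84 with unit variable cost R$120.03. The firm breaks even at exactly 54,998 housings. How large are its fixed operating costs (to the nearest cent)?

R$5,599,346.38

Contribution margin per unit = R$221.84 − R$120.03 = R$101.81.
Fixed costs = break-even units × CM = 54,998 × R$101.81 = R$5,599,346.38.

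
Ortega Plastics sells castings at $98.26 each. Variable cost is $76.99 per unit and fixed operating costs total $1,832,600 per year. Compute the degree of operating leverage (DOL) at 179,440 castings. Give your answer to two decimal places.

1.92

At 179,440 units, contribution = 179,440 × $21.27 = $3,816,688.80.
EBIT = $3,816,688.80 − $1,832,600 = $1,984,088.80.
So DOL = total CM / EBIT = $3,816,688.80 / $1,984,088.80 = 1.9236.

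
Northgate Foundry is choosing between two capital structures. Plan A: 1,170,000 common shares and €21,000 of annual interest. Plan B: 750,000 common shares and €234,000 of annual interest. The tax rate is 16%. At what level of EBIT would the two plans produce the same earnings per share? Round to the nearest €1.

At indifference, (EBIT − 21,000)(1 − t)/1,170,000 = (EBIT − 234,000)(1 − t)/750,000.
The (1 − t) factor cancels: (EBIT − 21,000) × 750,000 = (EBIT − 234,000) × 1,170,000.
Solving, EBIT = (234,000·1,170,000 − 21,000·750,000) / (1,170,000 − 750,000) = 258,030,000,000 / 420,000 = 614,357.14.

€614,357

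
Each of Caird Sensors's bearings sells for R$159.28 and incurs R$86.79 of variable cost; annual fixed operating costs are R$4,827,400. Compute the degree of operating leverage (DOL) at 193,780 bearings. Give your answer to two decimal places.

Contribution at this volume is 193,780 × R$72.49 = R$14,047,112.20.
Operating income = contribution − fixed costs = R$14,047,112.20 − R$4,827,400 = R$9,219,712.20.
Degree of operating leverage = R$14,047,112.20 / R$9,219,712.20 = 1.5236.

1.52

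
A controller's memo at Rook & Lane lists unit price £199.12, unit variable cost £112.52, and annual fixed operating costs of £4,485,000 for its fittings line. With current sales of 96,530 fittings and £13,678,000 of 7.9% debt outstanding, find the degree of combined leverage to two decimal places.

2.99

Contribution at this volume is 96,530 × £86.60 = £8,359,498.00.
EBIT = £8,359,498.00 − £4,485,000 = £3,874,498.00. Interest = £1,080,562.00.
DOL = £8,359,498.00 ÷ £3,874,498.00 = 2.1576; DFL = £3,874,498.00 ÷ £2,793,936.00 = 1.3868.
DCL = DOL × DFL = 2.1576 × 1.3868 = 2.9922.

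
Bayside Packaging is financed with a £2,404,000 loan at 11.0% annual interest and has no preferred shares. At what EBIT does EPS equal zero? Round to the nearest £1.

£264,440

Annual interest = 11.0% × £2,404,000 = £264,440.00.
Without preferred stock the financial break-even is simply EBIT = interest = £264,440.00.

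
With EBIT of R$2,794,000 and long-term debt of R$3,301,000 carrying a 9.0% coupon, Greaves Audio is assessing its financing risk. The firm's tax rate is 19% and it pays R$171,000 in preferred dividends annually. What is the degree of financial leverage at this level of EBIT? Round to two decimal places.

Interest = R$297,090.00.
Pre-tax preferred-dividend burden = R$171,000 ÷ (1 − 0.19) = R$211,111.11.
DFL = EBIT ÷ [EBIT − I − D_p/(1−t)] = R$2,794,000 ÷ [R$2,794,000 − R$297,090.00 − R$211,111.11] = R$2,794,000 ÷ R$2,285,798.89 = 1.2223.

1.22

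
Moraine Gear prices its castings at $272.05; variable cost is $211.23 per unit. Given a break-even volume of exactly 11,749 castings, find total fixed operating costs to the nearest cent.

Unit CM = price − variable cost = $272.05 − $211.23 = $60.82.
Since BE = FC / CM, FC = 11,749 × $60.82 = $714,574.18.

$714,574.18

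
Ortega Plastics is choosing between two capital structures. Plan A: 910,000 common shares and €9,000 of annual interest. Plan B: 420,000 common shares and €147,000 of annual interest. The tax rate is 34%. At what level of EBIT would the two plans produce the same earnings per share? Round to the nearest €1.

€265,286

Set EPS_A = EPS_B: (EBIT − €9,000)(1 − 0.34) ÷ 910,000 = (EBIT − €147,000)(1 − 0.34) ÷ 420,000.
Cancelling (1 − t) and cross-multiplying: 420,000·(EBIT − 9,000) = 910,000·(EBIT − 147,000).
Solving, EBIT = (147,000·910,000 − 9,000·420,000) / (910,000 − 420,000) = 129,990,000,000 / 490,000 = 265,285.71.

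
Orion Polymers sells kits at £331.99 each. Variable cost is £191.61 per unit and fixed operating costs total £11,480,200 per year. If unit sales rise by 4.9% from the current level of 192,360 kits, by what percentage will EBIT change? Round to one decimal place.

At 192,360 units, contribution = 192,360 × £140.38 = £27,003,496.80.
EBIT = £27,003,496.80 − £11,480,200 = £15,523,296.80.
So DOL = total CM / EBIT = £27,003,496.80 / £15,523,296.80 = 1.7395.
%ΔEBIT = DOL × %ΔSales = 1.7395 × +4.9% = +8.5%.

+8.5%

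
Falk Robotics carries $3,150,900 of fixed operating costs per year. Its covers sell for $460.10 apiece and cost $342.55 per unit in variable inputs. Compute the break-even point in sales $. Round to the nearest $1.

CM per unit = $460.10 − $342.55 = $117.55; CM ratio = $117.55 / $460.10 = 0.2555.
Break-even sales = FC ÷ CM ratio = $3,150,900 × $460.10 / $117.55 = $12,332,872.

$12,332,872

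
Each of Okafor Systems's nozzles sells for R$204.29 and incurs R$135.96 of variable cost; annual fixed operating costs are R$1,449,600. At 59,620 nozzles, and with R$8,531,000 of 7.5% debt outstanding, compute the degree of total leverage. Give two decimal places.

2.05

Total contribution margin = 59,620 × R$68.33 = R$4,073,834.60.
Operating income = contribution − fixed costs = R$4,073,834.60 − R$1,449,600 = R$2,624,234.60. Interest = R$639,825.00, so EBIT − I = R$1,984,409.60.
Degree of total leverage = total CM / (EBIT − interest) = R$4,073,834.60 / R$1,984,409.60 = 2.0529.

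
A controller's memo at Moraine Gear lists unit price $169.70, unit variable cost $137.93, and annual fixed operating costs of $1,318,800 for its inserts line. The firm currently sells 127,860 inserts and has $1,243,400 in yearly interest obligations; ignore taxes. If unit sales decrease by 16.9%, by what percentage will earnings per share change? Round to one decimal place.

Total contribution margin = 127,860 × $31.77 = $4,062,112.20.
Operating income = contribution − fixed costs = $4,062,112.20 − $1,318,800 = $2,743,312.20.
After interest of $1,243,400.00, pre-tax earnings = $1,499,912.20.
DCL = total CM / (EBIT − I) = $4,062,112.20 / $1,499,912.20 = 2.7082.
EPS therefore changes by 2.7082 × (-16.9%) = -45.8%.

-45.8%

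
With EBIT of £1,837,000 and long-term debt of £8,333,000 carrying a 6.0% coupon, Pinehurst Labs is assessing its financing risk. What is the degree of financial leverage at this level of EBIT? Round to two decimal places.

Annual interest charges come to £499,980.00.
Degree of financial leverage = EBIT / (EBIT − interest) = £1,837,000 / £1,337,020.00 = 1.3740.

1.37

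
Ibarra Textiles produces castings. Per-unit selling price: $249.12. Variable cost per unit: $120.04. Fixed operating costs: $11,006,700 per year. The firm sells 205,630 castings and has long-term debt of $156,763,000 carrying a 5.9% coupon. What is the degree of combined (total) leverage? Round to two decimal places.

4.22

At 205,630 units, contribution = 205,630 × $129.08 = $26,542,720.40.
EBIT = $26,542,720.40 − $11,006,700 = $15,536,020.40. Interest = $9,249,017.00, so EBIT − I = $6,287,003.40.
Degree of total leverage = total CM / (EBIT − interest) = $26,542,720.40 / $6,287,003.40 = 4.2218.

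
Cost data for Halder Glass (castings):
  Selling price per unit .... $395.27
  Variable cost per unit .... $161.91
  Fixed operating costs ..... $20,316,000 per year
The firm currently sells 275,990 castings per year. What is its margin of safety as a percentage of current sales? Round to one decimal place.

Contribution margin per unit = $395.27 − $161.91 = $233.36. Break-even units = $20,316,000 ÷ $233.36 = 87,058.62; break-even revenue = 87,058.62 × $395.27 = $34,411,661.47.
Actual sales revenue = 275,990 × $395.27 = $109,090,567.30.
Margin of safety = ($109,090,567.30 − $34,411,661.47) ÷ $109,090,567.30 = 68.5%.

68.5%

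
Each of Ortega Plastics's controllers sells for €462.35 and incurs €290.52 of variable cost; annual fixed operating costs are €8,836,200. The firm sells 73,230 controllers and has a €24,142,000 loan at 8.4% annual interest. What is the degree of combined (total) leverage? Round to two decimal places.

7.32

Contribution at this volume is 73,230 × €171.83 = €12,583,110.90.
Subtracting fixed costs: EBIT = €12,583,110.90 − €8,836,200 = €3,746,910.90. Interest = €2,027,928.00.
DOL = €12,583,110.90 ÷ €3,746,910.90 = 3.3583; DFL = €3,746,910.90 ÷ €1,718,982.90 = 2.1797.
DCL = DOL × DFL = 3.3583 × 2.1797 = 7.3201.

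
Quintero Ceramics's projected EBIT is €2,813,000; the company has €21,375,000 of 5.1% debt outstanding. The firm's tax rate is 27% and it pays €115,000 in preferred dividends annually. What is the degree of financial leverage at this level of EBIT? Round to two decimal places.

1.80

Annual interest charges come to €1,090,125.00.
Preferred dividends grossed up pre-tax: €115,000 / (1 − 0.27) = €157,534.25.
DFL = EBIT ÷ [EBIT − I − D_p/(1−t)] = €2,813,000 ÷ [€2,813,000 − €1,090,125.00 − €157,534.25] = €2,813,000 ÷ €1,565,340.75 = 1.7971.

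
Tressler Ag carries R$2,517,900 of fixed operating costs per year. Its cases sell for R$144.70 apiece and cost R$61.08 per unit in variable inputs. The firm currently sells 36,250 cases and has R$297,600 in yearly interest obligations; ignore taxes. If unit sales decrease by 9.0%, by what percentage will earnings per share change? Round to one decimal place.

At 36,250 units, contribution = 36,250 × R$83.62 = R$3,031,225.00.
Subtracting fixed costs: EBIT = R$3,031,225.00 − R$2,517,900 = R$513,325.00.
Interest = R$297,600.00, so EBIT − I = R$215,725.00.
Degree of combined leverage = contribution ÷ (EBIT − I) = R$3,031,225.00 ÷ R$215,725.00 = 14.0513.
EPS therefore changes by 14.0513 × (-9.0%) = -126.5%.

-126.5%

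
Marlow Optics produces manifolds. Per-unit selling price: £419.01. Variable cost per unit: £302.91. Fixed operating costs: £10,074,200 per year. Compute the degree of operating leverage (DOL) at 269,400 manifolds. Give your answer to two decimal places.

1.48

At 269,400 units, contribution = 269,400 × £116.10 = £31,277,340.00.
EBIT = £31,277,340.00 − £10,074,200 = £21,203,140.00.
DOL = contribution ÷ EBIT = £31,277,340.00 ÷ £21,203,140.00 = 1.4751.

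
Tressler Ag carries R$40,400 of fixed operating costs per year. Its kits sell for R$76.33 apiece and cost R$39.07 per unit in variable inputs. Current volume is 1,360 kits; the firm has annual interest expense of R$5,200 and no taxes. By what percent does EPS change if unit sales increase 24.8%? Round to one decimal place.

+247.7%

Total contribution margin = 1,360 × R$37.26 = R$50,673.60.
Subtracting fixed costs: EBIT = R$50,673.60 − R$40,400 = R$10,273.60.
After interest of R$5,200.00, pre-tax earnings = R$5,073.60.
Degree of combined leverage = contribution ÷ (EBIT − I) = R$50,673.60 ÷ R$5,073.60 = 9.9877.
%ΔEPS = DCL × %ΔSales = 9.9877 × +24.8% = +247.7%.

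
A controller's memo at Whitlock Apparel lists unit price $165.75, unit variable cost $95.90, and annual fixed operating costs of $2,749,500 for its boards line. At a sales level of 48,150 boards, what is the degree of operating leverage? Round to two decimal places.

5.48

Total contribution margin = 48,150 × $69.85 = $3,363,277.50.
Operating income = contribution − fixed costs = $3,363,277.50 − $2,749,500 = $613,777.50.
Degree of operating leverage = $3,363,277.50 / $613,777.50 = 5.4796.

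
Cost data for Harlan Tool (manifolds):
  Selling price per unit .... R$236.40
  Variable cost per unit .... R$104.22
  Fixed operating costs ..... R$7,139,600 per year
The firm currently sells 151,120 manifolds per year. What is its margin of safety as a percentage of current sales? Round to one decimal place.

64.3%

Each unit contributes R$236.40 − R$104.22 = R$132.18. Break-even units = R$7,139,600 ÷ R$132.18 = 54,014.22; break-even revenue = 54,014.22 × R$236.40 = R$12,768,962.32.
Actual sales revenue = 151,120 × R$236.40 = R$35,724,768.00.
Margin of safety = (R$35,724,768.00 − R$12,768,962.32) ÷ R$35,724,768.00 = 64.3%.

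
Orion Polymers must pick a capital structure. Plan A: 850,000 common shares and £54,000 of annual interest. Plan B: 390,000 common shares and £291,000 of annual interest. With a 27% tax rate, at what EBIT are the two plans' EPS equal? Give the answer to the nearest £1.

Set EPS_A = EPS_B: (EBIT − £54,000)(1 − 0.27) ÷ 850,000 = (EBIT − £291,000)(1 − 0.27) ÷ 390,000.
Cancelling (1 − t) and cross-multiplying: 390,000·(EBIT − 54,000) = 850,000·(EBIT − 291,000).
EBIT × (850,000 − 390,000) = 291,000 × 850,000 − 54,000 × 390,000 = 226,290,000,000, so EBIT = 226,290,000,000 ÷ 460,000 = 491,934.78.

£491,935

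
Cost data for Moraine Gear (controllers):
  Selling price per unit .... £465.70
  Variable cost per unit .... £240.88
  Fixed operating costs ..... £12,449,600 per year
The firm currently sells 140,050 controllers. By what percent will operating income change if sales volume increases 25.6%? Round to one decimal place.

+42.3%

Contribution at this volume is 140,050 × £224.82 = £31,486,041.00.
EBIT = £31,486,041.00 − £12,449,600 = £19,036,441.00.
DOL = contribution ÷ EBIT = £31,486,041.00 ÷ £19,036,441.00 = 1.6540.
Operating income changes by 1.6540 × +25.6% = +42.3%.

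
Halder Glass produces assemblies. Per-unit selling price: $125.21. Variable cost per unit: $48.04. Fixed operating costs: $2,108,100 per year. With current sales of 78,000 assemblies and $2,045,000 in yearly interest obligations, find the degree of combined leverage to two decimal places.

3.23

Total contribution margin = 78,000 × $77.17 = $6,019,260.00.
Operating income = contribution − fixed costs = $6,019,260.00 − $2,108,100 = $3,911,160.00. Interest = $2,045,000.00, so EBIT − I = $1,866,160.00.
Degree of total leverage = total CM / (EBIT − interest) = $6,019,260.00 / $1,866,160.00 = 3.2255.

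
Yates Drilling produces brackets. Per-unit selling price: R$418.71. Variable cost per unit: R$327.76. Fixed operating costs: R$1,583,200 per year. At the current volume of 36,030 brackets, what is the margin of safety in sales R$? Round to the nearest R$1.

R$7,797,483

Each unit contributes R$418.71 − R$327.76 = R$90.95. Break-even units = R$1,583,200 ÷ R$90.95 = 17,407.37; break-even revenue = 17,407.37 × R$418.71 = R$7,288,638.50.
Actual sales revenue = 36,030 × R$418.71 = R$15,086,121.30.
Margin of safety = R$15,086,121.30 − R$7,288,638.50 = R$7,797,483.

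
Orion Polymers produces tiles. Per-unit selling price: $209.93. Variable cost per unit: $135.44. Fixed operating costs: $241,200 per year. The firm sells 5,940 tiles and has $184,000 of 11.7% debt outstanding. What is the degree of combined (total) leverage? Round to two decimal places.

2.46

At 5,940 units, contribution = 5,940 × $74.49 = $442,470.60.
EBIT = $442,470.60 − $241,200 = $201,270.60. Interest = $21,528.00, so EBIT − I = $179,742.60.
DCL = contribution ÷ (EBIT − I) = $442,470.60 ÷ $179,742.60 = 2.4617.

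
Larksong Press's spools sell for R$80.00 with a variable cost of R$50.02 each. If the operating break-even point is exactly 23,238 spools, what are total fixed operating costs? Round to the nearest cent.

R$696,675.24

Unit CM = price − variable cost = R$80.00 − R$50.02 = R$29.98.
Since BE = FC / CM, FC = 23,238 × R$29.98 = R$696,675.24.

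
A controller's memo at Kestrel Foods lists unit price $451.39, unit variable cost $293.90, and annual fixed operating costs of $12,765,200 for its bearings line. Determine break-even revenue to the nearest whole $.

Contribution margin per unit = $451.39 − $293.90 = $157.49, a CM ratio of $157.49 ÷ $451.39 = 0.3489.
Break-even revenue = fixed costs × price ÷ CM = $12,765,200 × $451.39 ÷ $157.49 = $36,586,981.

$36,586,981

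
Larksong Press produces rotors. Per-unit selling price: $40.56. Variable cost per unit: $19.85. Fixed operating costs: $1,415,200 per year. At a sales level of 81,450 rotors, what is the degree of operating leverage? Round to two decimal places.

Total contribution margin = 81,450 × $20.71 = $1,686,829.50.
Subtracting fixed costs: EBIT = $1,686,829.50 − $1,415,200 = $271,629.50.
Degree of operating leverage = $1,686,829.50 / $271,629.50 = 6.2100.

6.21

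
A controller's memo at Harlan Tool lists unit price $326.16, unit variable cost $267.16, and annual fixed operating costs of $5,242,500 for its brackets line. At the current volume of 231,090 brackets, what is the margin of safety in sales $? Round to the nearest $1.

Contribution margin per unit = $326.16 − $267.16 = $59.00. Break-even units = $5,242,500 ÷ $59.00 = 88,855.93; break-even revenue = 88,855.93 × $326.16 = $28,981,250.85.
Actual sales revenue = 231,090 × $326.16 = $75,372,314.40.
Margin of safety = $75,372,314.40 − $28,981,250.85 = $46,391,064.

$46,391,064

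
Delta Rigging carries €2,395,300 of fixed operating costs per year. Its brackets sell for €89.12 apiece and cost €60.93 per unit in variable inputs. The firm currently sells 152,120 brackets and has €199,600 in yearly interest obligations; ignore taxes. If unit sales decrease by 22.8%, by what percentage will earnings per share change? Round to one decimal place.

Total contribution margin = 152,120 × €28.19 = €4,288,262.80.
Operating income = contribution − fixed costs = €4,288,262.80 − €2,395,300 = €1,892,962.80.
After interest of €199,600.00, pre-tax earnings = €1,693,362.80.
Degree of combined leverage = contribution ÷ (EBIT − I) = €4,288,262.80 ÷ €1,693,362.80 = 2.5324.
EPS therefore changes by 2.5324 × (-22.8%) = -57.7%.

-57.7%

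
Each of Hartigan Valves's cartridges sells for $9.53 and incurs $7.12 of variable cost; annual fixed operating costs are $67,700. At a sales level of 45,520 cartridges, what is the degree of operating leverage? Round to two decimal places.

2.61

At 45,520 units, contribution = 45,520 × $2.41 = $109,703.20.
Operating income = contribution − fixed costs = $109,703.20 − $67,700 = $42,003.20.
So DOL = total CM / EBIT = $109,703.20 / $42,003.20 = 2.6118.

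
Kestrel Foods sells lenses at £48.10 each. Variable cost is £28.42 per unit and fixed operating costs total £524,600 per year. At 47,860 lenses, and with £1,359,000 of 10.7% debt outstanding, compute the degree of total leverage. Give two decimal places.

At 47,860 units, contribution = 47,860 × £19.68 = £941,884.80.
EBIT = £941,884.80 − £524,600 = £417,284.80. Interest = £145,413.00, so EBIT − I = £271,871.80.
DCL = contribution ÷ (EBIT − I) = £941,884.80 ÷ £271,871.80 = 3.4644.

3.46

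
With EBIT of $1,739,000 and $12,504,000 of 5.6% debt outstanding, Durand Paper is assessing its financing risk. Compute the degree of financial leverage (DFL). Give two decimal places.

1.67

Interest = $700,224.00.
Degree of financial leverage = EBIT / (EBIT − interest) = $1,739,000 / $1,038,776.00 = 1.6741.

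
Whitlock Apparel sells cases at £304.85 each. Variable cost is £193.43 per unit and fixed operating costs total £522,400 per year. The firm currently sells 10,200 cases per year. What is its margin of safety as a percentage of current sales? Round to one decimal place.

Each unit contributes £304.85 − £193.43 = £111.42. Break-even units = £522,400 ÷ £111.42 = 4,688.57; break-even revenue = 4,688.57 × £304.85 = £1,429,309.28.
Actual sales revenue = 10,200 × £304.85 = £3,109,470.00.
Margin of safety = (£3,109,470.00 − £1,429,309.28) ÷ £3,109,470.00 = 54.0%.

54.0%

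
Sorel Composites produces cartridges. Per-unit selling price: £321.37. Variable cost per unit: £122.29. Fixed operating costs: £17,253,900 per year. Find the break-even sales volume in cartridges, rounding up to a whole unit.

Contribution margin per unit = £321.37 − £122.29 = £199.08.
Units to break even: £17,253,900 ÷ £199.08 = 86,668.17, rounded up to 86,669.

86,669 cartridges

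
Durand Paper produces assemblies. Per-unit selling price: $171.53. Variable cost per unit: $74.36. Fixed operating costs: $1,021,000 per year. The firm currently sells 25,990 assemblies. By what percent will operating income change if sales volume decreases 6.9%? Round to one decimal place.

Contribution at this volume is 25,990 × $97.17 = $2,525,448.30.
Operating income = contribution − fixed costs = $2,525,448.30 − $1,021,000 = $1,504,448.30.
DOL = contribution ÷ EBIT = $2,525,448.30 ÷ $1,504,448.30 = 1.6787.
So EBIT moves 1.6787 × (-6.9%) = -11.6%.

-11.6%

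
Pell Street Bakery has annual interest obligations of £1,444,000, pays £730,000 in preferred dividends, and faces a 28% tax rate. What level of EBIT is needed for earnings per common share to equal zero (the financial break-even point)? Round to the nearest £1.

Preferred dividends are paid after tax, so their pre-tax equivalent is £730,000 ÷ (1 − 0.28) = £1,013,888.89.
EPS = 0 when EBIT covers interest plus the pre-tax preferred burden: £1,444,000 + £1,013,888.89 = £2,457,888.89.

£2,457,889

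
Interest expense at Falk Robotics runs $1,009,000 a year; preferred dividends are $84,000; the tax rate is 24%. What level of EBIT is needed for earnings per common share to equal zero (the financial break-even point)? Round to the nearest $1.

$1,119,526

Preferred dividends are paid after tax, so their pre-tax equivalent is $84,000 ÷ (1 − 0.24) = $110,526.32.
EPS = 0 when EBIT covers interest plus the pre-tax preferred burden: $1,009,000 + $110,526.32 = $1,119,526.32.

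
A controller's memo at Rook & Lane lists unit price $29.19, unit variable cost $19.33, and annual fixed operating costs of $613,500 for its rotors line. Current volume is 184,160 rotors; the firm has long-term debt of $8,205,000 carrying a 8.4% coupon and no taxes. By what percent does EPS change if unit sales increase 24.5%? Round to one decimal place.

+86.7%

Total contribution margin = 184,160 × $9.86 = $1,815,817.60.
Operating income = contribution − fixed costs = $1,815,817.60 − $613,500 = $1,202,317.60.
After interest of $689,220.00, pre-tax earnings = $513,097.60.
DCL = total CM / (EBIT − I) = $1,815,817.60 / $513,097.60 = 3.5389.
EPS therefore changes by 3.5389 × (+24.5%) = +86.7%.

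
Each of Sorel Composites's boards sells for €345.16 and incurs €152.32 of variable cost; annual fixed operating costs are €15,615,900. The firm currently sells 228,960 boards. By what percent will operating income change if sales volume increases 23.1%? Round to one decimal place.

+35.7%

Contribution at this volume is 228,960 × €192.84 = €44,152,646.40.
Subtracting fixed costs: EBIT = €44,152,646.40 − €15,615,900 = €28,536,746.40.
Degree of operating leverage = €44,152,646.40 / €28,536,746.40 = 1.5472.
So EBIT moves 1.5472 × (+23.1%) = +35.7%.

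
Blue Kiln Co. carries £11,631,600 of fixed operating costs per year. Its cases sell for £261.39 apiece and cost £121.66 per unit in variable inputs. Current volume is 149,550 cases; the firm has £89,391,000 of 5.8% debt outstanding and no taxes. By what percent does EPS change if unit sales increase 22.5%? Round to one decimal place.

+115.2%

Contribution at this volume is 149,550 × £139.73 = £20,896,621.50.
EBIT = £20,896,621.50 − £11,631,600 = £9,265,021.50.
Interest = £5,184,678.00, so EBIT − I = £4,080,343.50.
DCL = total CM / (EBIT − I) = £20,896,621.50 / £4,080,343.50 = 5.1213.
EPS therefore changes by 5.1213 × (+22.5%) = +115.2%.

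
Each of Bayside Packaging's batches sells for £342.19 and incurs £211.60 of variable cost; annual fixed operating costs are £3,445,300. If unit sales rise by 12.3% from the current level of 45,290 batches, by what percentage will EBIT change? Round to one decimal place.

Total contribution margin = 45,290 × £130.59 = £5,914,421.10.
Operating income = contribution − fixed costs = £5,914,421.10 − £3,445,300 = £2,469,121.10.
DOL = contribution ÷ EBIT = £5,914,421.10 ÷ £2,469,121.10 = 2.3954.
So EBIT moves 2.3954 × (+12.3%) = +29.5%.

+29.5%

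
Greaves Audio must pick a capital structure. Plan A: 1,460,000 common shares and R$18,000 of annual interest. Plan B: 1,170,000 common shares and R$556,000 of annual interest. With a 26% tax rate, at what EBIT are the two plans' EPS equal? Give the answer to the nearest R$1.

Set EPS_A = EPS_B: (EBIT − R$18,000)(1 − 0.26) ÷ 1,460,000 = (EBIT − R$556,000)(1 − 0.26) ÷ 1,170,000.
Cancelling (1 − t) and cross-multiplying: 1,170,000·(EBIT − 18,000) = 1,460,000·(EBIT − 556,000).
Solving, EBIT = (556,000·1,460,000 − 18,000·1,170,000) / (1,460,000 − 1,170,000) = 790,700,000,000 / 290,000 = 2,726,551.72.

R$2,726,552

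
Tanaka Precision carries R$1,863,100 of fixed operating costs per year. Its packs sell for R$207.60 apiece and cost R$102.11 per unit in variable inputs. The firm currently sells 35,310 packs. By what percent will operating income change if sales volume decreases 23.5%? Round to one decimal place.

Contribution at this volume is 35,310 × R$105.49 = R$3,724,851.90.
EBIT = R$3,724,851.90 − R$1,863,100 = R$1,861,751.90.
So DOL = total CM / EBIT = R$3,724,851.90 / R$1,861,751.90 = 2.0007.
Operating income changes by 2.0007 × -23.5% = -47.0%.

-47.0%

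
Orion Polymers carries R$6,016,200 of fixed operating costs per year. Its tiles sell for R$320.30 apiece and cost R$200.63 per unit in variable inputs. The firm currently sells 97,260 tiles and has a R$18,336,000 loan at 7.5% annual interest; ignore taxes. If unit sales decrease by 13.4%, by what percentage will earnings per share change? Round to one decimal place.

-36.7%

Contribution at this volume is 97,260 × R$119.67 = R$11,639,104.20.
Subtracting fixed costs: EBIT = R$11,639,104.20 − R$6,016,200 = R$5,622,904.20.
After interest of R$1,375,200.00, pre-tax earnings = R$4,247,704.20.
Degree of combined leverage = contribution ÷ (EBIT − I) = R$11,639,104.20 ÷ R$4,247,704.20 = 2.7401.
EPS therefore changes by 2.7401 × (-13.4%) = -36.7%.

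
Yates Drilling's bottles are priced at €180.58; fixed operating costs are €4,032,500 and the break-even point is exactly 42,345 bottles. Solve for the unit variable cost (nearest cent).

€85.35

Contribution per unit must be FC / Q = €4,032,500 / 42,345 = €95.2297.
Hence VC = price − CM = €180.58 − €95.2297 = €85.35.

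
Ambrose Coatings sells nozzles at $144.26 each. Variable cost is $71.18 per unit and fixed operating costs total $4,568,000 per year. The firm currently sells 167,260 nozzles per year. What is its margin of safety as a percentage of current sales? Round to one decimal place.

Unit CM = price − variable cost = $144.26 − $71.18 = $73.08. Break-even units = $4,568,000 ÷ $73.08 = 62,506.84; break-even revenue = 62,506.84 × $144.26 = $9,017,237.00.
Current sales = 167,260 × $144.26 = $24,128,927.60.
Margin of safety = ($24,128,927.60 − $9,017,237.00) ÷ $24,128,927.60 = 62.6%.

62.6%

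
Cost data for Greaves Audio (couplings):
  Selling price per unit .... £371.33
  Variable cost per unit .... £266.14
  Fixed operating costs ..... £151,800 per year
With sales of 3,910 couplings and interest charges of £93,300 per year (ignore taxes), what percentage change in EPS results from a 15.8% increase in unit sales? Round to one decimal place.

Contribution at this volume is 3,910 × £105.19 = £411,292.90.
Operating income = contribution − fixed costs = £411,292.90 − £151,800 = £259,492.90.
After interest of £93,300.00, pre-tax earnings = £166,192.90.
DCL = total CM / (EBIT − I) = £411,292.90 / £166,192.90 = 2.4748.
%ΔEPS = DCL × %ΔSales = 2.4748 × +15.8% = +39.1%.

+39.1%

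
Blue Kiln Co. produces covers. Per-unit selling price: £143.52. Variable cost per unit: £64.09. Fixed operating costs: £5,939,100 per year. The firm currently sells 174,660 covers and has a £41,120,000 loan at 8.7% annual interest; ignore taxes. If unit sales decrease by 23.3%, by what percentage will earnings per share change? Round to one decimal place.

-74.2%

Contribution at this volume is 174,660 × £79.43 = £13,873,243.80.
Subtracting fixed costs: EBIT = £13,873,243.80 − £5,939,100 = £7,934,143.80.
After interest of £3,577,440.00, pre-tax earnings = £4,356,703.80.
Degree of combined leverage = contribution ÷ (EBIT − I) = £13,873,243.80 ÷ £4,356,703.80 = 3.1843.
%ΔEPS = DCL × %ΔSales = 3.1843 × -23.3% = -74.2%.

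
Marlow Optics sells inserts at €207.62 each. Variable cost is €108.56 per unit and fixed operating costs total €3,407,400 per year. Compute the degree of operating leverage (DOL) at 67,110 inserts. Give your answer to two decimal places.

2.05

Total contribution margin = 67,110 × €99.06 = €6,647,916.60.
EBIT = €6,647,916.60 − €3,407,400 = €3,240,516.60.
So DOL = total CM / EBIT = €6,647,916.60 / €3,240,516.60 = 2.0515.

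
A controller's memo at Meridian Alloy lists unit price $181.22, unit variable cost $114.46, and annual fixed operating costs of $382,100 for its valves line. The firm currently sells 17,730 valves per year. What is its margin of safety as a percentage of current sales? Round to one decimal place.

Unit CM = price − variable cost = $181.22 − $114.46 = $66.76. Break-even units = $382,100 ÷ $66.76 = 5,723.49; break-even revenue = 5,723.49 × $181.22 = $1,037,210.34.
Actual sales revenue = 17,730 × $181.22 = $3,213,030.60.
Margin of safety = ($3,213,030.60 − $1,037,210.34) ÷ $3,213,030.60 = 67.7%.

67.7%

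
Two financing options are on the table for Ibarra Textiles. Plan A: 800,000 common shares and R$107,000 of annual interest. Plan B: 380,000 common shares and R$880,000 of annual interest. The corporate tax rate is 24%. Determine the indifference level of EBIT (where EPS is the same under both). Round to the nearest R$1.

R$1,579,381

Set EPS_A = EPS_B: (EBIT − R$107,000)(1 − 0.24) ÷ 800,000 = (EBIT − R$880,000)(1 − 0.24) ÷ 380,000.
Cancelling (1 − t) and cross-multiplying: 380,000·(EBIT − 107,000) = 800,000·(EBIT − 880,000).
EBIT × (800,000 − 380,000) = 880,000 × 800,000 − 107,000 × 380,000 = 663,340,000,000, so EBIT = 663,340,000,000 ÷ 420,000 = 1,579,380.95.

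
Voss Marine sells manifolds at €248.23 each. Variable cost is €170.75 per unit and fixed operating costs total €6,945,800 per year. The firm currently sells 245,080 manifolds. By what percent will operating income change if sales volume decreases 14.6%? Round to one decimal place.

-23.0%

Contribution at this volume is 245,080 × €77.48 = €18,988,798.40.
Operating income = contribution − fixed costs = €18,988,798.40 − €6,945,800 = €12,042,998.40.
So DOL = total CM / EBIT = €18,988,798.40 / €12,042,998.40 = 1.5768.
Operating income changes by 1.5768 × -14.6% = -23.0%.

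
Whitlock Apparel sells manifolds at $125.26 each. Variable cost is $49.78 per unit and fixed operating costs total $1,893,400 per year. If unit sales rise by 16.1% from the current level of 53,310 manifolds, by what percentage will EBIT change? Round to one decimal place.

+30.4%

Total contribution margin = 53,310 × $75.48 = $4,023,838.80.
Subtracting fixed costs: EBIT = $4,023,838.80 − $1,893,400 = $2,130,438.80.
DOL = contribution ÷ EBIT = $4,023,838.80 ÷ $2,130,438.80 = 1.8887.
Operating income changes by 1.8887 × +16.1% = +30.4%.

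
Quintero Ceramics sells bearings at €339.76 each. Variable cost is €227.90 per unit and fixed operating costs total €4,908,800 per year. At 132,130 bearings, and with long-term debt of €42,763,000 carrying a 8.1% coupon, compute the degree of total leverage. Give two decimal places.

2.31

Contribution at this volume is 132,130 × €111.86 = €14,780,061.80.
Operating income = contribution − fixed costs = €14,780,061.80 − €4,908,800 = €9,871,261.80. Interest = €3,463,803.00, so EBIT − I = €6,407,458.80.
Degree of total leverage = total CM / (EBIT − interest) = €14,780,061.80 / €6,407,458.80 = 2.3067.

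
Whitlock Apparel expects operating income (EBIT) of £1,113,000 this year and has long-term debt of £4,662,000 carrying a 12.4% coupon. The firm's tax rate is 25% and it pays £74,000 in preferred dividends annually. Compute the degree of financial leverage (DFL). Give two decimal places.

Interest = £578,088.00.
Pre-tax preferred-dividend burden = £74,000 ÷ (1 − 0.25) = £98,666.67.
DFL = EBIT ÷ [EBIT − I − D_p/(1−t)] = £1,113,000 ÷ [£1,113,000 − £578,088.00 − £98,666.67] = £1,113,000 ÷ £436,245.33 = 2.5513.

2.55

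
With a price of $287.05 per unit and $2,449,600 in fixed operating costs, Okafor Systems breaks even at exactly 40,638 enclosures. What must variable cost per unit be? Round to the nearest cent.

$226.77

Contribution per unit must be FC / Q = $2,449,600 / 40,638 = $60.2786.
Variable cost per unit = $287.05 − $60.2786 = $226.77.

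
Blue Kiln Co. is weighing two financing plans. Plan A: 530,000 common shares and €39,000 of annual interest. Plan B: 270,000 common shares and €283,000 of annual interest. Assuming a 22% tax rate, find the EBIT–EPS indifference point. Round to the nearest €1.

€536,385

Set EPS_A = EPS_B: (EBIT − €39,000)(1 − 0.22) ÷ 530,000 = (EBIT − €283,000)(1 − 0.22) ÷ 270,000.
Cancelling (1 − t) and cross-multiplying: 270,000·(EBIT − 39,000) = 530,000·(EBIT − 283,000).
EBIT × (530,000 − 270,000) = 283,000 × 530,000 − 39,000 × 270,000 = 139,460,000,000, so EBIT = 139,460,000,000 ÷ 260,000 = 536,384.62.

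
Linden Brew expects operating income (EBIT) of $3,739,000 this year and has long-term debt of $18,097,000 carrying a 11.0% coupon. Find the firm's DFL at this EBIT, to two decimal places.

2.14

Interest = $1,990,670.00.
Degree of financial leverage = EBIT / (EBIT − interest) = $3,739,000 / $1,748,330.00 = 2.1386.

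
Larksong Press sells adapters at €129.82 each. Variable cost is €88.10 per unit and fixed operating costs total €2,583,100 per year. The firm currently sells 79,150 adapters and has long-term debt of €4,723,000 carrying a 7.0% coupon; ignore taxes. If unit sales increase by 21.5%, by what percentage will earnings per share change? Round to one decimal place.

+182.8%

At 79,150 units, contribution = 79,150 × €41.72 = €3,302,138.00.
Operating income = contribution − fixed costs = €3,302,138.00 − €2,583,100 = €719,038.00.
After interest of €330,610.00, pre-tax earnings = €388,428.00.
Degree of combined leverage = contribution ÷ (EBIT − I) = €3,302,138.00 ÷ €388,428.00 = 8.5013.
%ΔEPS = DCL × %ΔSales = 8.5013 × +21.5% = +182.8%.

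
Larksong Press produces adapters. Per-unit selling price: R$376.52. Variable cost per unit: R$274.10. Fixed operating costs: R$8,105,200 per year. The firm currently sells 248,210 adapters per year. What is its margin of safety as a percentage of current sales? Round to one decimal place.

Unit CM = price − variable cost = R$376.52 − R$274.10 = R$102.42. Break-even units = R$8,105,200 ÷ R$102.42 = 79,136.89; break-even revenue = 79,136.89 × R$376.52 = R$29,796,620.82.
Actual sales revenue = 248,210 × R$376.52 = R$93,456,029.20.
Margin of safety = (R$93,456,029.20 − R$29,796,620.82) ÷ R$93,456,029.20 = 68.1%.

68.1%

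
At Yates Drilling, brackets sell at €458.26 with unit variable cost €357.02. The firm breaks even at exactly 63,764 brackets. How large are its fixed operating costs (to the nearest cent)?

Unit CM = price − variable cost = €458.26 − €357.02 = €101.24.
Fixed costs = break-even units × CM = 63,764 × €101.24 = €6,455,467.36.

€6,455,467.36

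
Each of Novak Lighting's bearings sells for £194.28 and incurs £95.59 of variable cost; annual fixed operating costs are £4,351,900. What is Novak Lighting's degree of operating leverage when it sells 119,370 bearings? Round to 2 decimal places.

1.59

Contribution at this volume is 119,370 × £98.69 = £11,780,625.30.
Operating income = contribution − fixed costs = £11,780,625.30 − £4,351,900 = £7,428,725.30.
Degree of operating leverage = £11,780,625.30 / £7,428,725.30 = 1.5858.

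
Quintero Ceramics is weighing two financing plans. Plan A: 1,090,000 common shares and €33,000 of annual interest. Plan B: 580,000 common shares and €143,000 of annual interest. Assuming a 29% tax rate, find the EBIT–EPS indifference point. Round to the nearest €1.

Set EPS_A = EPS_B: (EBIT − €33,000)(1 − 0.29) ÷ 1,090,000 = (EBIT − €143,000)(1 − 0.29) ÷ 580,000.
Cancelling (1 − t) and cross-multiplying: 580,000·(EBIT − 33,000) = 1,090,000·(EBIT − 143,000).
Solving, EBIT = (143,000·1,090,000 − 33,000·580,000) / (1,090,000 − 580,000) = 136,730,000,000 / 510,000 = 268,098.04.

€268,098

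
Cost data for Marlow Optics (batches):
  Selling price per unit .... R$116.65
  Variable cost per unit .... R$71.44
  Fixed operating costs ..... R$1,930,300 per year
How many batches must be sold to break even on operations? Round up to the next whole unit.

42,697 batches

Each unit contributes R$116.65 − R$71.44 = R$45.21.
Break-even volume = fixed costs ÷ CM per unit = R$1,930,300 ÷ R$45.21 = 42,696.31, so 42,697 batches.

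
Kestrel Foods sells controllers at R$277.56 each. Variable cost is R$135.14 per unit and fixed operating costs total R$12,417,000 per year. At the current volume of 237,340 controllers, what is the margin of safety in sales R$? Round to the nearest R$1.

Contribution margin per unit = R$277.56 − R$135.14 = R$142.42. Break-even units = R$12,417,000 ÷ R$142.42 = 87,185.79; break-even revenue = 87,185.79 × R$277.56 = R$24,199,287.46.
Current sales = 237,340 × R$277.56 = R$65,876,090.40.
Margin of safety = R$65,876,090.40 − R$24,199,287.46 = R$41,676,803.

R$41,676,803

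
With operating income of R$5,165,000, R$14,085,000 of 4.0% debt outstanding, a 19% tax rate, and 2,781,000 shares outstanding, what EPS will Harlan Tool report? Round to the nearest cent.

R$1.34

Pre-tax income = R$5,165,000 − R$563,400.00 = R$4,601,600.00.
After tax at 19%: net income = R$4,601,600.00 × 0.81 = R$3,727,296.00.
Per share: R$3,727,296.00 / 2,781,000 shares = R$1.34.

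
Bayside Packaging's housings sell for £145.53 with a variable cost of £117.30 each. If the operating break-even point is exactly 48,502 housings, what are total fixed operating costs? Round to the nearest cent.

£1,369,211.46

Each unit contributes £145.53 − £117.30 = £28.23.
Since BE = FC / CM, FC = 48,502 × £28.23 = £1,369,211.46.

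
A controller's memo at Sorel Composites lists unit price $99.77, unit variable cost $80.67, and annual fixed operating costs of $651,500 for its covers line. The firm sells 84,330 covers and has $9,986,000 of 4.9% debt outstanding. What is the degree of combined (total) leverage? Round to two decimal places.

3.43

Contribution at this volume is 84,330 × $19.10 = $1,610,703.00.
Subtracting fixed costs: EBIT = $1,610,703.00 − $651,500 = $959,203.00. Interest = $489,314.00, so EBIT − I = $469,889.00.
Degree of total leverage = total CM / (EBIT − interest) = $1,610,703.00 / $469,889.00 = 3.4278.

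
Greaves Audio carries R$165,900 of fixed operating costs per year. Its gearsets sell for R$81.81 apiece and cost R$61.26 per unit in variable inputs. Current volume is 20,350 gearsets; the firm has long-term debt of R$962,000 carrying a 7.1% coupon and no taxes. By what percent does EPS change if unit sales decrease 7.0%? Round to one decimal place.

-15.9%

At 20,350 units, contribution = 20,350 × R$20.55 = R$418,192.50.
Operating income = contribution − fixed costs = R$418,192.50 − R$165,900 = R$252,292.50.
After interest of R$68,302.00, pre-tax earnings = R$183,990.50.
Degree of combined leverage = contribution ÷ (EBIT − I) = R$418,192.50 ÷ R$183,990.50 = 2.2729.
%ΔEPS = DCL × %ΔSales = 2.2729 × -7.0% = -15.9%.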